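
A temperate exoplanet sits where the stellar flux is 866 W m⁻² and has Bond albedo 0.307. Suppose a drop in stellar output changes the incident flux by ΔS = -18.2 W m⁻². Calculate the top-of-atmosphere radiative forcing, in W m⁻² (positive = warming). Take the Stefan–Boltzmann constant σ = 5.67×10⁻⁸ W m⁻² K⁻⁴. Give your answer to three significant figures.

ΔF = Δ[S(1−α)]/4 = (1−0.307)·-18.2/4 = -3.153 W m⁻².

-3.15 W m⁻²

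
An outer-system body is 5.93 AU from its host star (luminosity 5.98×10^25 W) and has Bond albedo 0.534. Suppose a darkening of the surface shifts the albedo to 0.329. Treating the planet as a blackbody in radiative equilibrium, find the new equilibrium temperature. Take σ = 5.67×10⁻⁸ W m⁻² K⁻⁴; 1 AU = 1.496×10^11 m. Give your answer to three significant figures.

Orbital distance: d = 5.93 AU = 8.871×10^11 m.
S = L/(4πd²) = 6.047 W m⁻².
T₂ = [S(1−α₂)/(4σ)]^(1/4) = [6.047·0.671/(4σ)]^(1/4) = 65.04 K.

65.0 kelvin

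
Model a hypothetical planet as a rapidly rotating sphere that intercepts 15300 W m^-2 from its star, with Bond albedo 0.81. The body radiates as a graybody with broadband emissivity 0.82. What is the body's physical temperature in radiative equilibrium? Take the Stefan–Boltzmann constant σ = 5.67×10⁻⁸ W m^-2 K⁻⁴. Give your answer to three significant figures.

The planet absorbs (1−α)S over its disc πR² and re-emits over 4πR², so the mean absorbed flux is (1−0.81)·15300/4 = 726.7 W m^-2.
Radiative balance εσT⁴ = 726.7 gives T = [726.7/(0.82·σ)]^(1/4) = 353.6 K.

354 K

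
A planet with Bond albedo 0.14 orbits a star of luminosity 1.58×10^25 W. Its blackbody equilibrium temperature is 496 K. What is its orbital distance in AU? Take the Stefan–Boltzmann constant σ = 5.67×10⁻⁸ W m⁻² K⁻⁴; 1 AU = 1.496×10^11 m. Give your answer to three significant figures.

Required flux: S = 4σT⁴/(1−α) = 15960 W m⁻².
Then d = [L/(4πS)]^(1/2) = 8.875×10^9 m, i.e. 0.05933 AU.

0.0593 AU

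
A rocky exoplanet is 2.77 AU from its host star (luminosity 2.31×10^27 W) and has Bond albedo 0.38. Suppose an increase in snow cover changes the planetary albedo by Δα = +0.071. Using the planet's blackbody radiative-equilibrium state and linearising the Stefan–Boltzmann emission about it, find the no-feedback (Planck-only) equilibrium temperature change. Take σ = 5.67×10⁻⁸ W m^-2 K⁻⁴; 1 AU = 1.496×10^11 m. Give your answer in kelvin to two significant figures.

d = 2.77 × 1.496×10^11 m = 4.144×10^11 m.
Spreading L over a sphere of radius d: S = 2.31×10^27/(4π·4.14×10^11²) = 1070 W m^-2.
Unperturbed T_e = [1070·(1−0.38)/(4σ)]^¼ = 232.6 K.
TOA radiative forcing: ΔF = −S·Δα/4 = −1070·(+0.071)/4 = -19.00 W m^-2.
Planck response: λ_P = 4σT_e³ = 4·5.67×10⁻⁸·(232.6)³ = 2.854 W m^-2/K.
So ΔT₀ = -19.00/2.854 = -6.66 K.

-6.7 K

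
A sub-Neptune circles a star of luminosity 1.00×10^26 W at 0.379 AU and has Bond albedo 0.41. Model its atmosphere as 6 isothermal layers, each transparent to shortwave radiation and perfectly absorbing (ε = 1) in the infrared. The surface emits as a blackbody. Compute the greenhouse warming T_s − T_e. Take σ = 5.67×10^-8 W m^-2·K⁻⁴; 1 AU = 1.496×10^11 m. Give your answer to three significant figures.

177 kelvin

d = 0.379 × 1.496×10^11 m = 5.670×10^10 m.
Spreading L over a sphere of radius d: S = 1.00×10^26/(4π·5.67×10^10²) = 2475 W m^-2.
The effective emission temperature is T_e = [S(1−α)/(4σ)]^¼ = 283.3 K.
Surface: T_s = (7)^¼·T_e = 460.8 K.
Warming: T_s − T_e = 177.5 K.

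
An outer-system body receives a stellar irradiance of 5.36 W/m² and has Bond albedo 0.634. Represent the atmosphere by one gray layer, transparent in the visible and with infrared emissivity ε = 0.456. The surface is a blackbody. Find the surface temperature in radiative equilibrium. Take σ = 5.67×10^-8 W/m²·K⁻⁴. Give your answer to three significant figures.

57.9 kelvin

The planet radiates to space at T_e = [S(1−α)/(4σ)]^(1/4) = 54.23 K.
For a single slab of emissivity ε, T_s⁴ = 2T_e⁴/(2−ε); thus T_s = 54.23·(1.295)^(1/4) = 57.86 K.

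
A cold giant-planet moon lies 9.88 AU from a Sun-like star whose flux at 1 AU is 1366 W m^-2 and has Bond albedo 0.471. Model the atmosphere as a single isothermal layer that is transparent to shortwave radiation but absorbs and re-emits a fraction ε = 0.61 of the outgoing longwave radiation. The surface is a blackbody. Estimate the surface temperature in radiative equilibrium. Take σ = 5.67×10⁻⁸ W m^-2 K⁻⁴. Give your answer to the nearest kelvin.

By the inverse-square law, S = 1366/9.88² = 13.99 W m^-2.
At the top of the atmosphere, σT_e⁴ = S(1−α)/4 = 1.851 W m^-2, giving T_e = 75.59 K.
The surface balance (absorbed SW + ε·downward IR = σT_s⁴) with T_a⁴ = T_s⁴/2 reduces to T_s = T_e·[2/(2−ε)]^¼ = 82.78 K.

83 K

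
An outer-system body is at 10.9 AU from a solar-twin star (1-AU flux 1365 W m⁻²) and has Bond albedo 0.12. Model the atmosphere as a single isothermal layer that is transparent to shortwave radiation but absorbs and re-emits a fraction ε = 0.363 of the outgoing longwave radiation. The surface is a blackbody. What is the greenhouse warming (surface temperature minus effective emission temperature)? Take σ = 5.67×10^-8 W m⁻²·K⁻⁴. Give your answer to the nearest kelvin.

Flux at the orbit: S = 1365/(10.9)² = 11.49 W m⁻².
The planet radiates to space at T_e = [S(1−α)/(4σ)]^(1/4) = 81.71 K.
Surface balance with a leaky layer gives σT_s⁴ = σT_e⁴·2/(2−ε), so T_s = T_e·[2/(2−0.363)]^(1/4) = 85.91 K.
T_s − T_e = 85.91 − 81.71 = 4.195 K.

4 kelvin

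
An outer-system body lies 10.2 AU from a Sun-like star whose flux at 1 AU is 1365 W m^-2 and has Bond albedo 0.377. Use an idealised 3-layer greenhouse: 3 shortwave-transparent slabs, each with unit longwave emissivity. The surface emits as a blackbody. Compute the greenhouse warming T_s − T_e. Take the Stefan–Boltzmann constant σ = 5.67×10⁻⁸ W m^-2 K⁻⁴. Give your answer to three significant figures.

By the inverse-square law, S = 1365/10.2² = 13.12 W m^-2.
The effective emission temperature is T_e = [S(1−α)/(4σ)]^¼ = 77.48 K.
T_s = (N+1)^(1/4)·T_e = 109.6 K.
Warming: T_s − T_e = 32.09 K.

32.1 K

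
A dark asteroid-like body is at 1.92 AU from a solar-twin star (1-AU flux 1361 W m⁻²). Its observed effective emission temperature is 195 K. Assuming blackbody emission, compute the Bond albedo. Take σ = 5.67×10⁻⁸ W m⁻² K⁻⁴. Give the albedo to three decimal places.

0.112

Flux at the orbit: S = 1361/(1.92)² = 369.2 W m⁻².
Rearranging the radiative balance, α = 1 − 4σT⁴/S.
4σT⁴ = 4·5.67×10⁻⁸·(195)⁴ = 327.9 W m⁻².
Hence α = 1 − 327.9/369.2 = 0.1118.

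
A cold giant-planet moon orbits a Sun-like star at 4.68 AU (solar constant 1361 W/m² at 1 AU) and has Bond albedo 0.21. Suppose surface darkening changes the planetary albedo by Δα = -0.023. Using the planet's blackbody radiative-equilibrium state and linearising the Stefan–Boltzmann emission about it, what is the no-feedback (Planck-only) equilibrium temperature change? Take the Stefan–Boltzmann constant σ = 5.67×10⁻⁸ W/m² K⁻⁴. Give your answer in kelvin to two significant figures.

0.88 K

Flux at the orbit: S = 1361/(4.68)² = 62.14 W/m².
The baseline emission temperature is T_e = 121.3 K.
TOA radiative forcing: ΔF = −S·Δα/4 = −62.14·(-0.023)/4 = 0.3573 W/m².
The Planck feedback parameter is 4σT_e³ = 0.4047 W/m²/K.
Hence the no-feedback warming is ΔF/(4σT_e³) = 0.883 K.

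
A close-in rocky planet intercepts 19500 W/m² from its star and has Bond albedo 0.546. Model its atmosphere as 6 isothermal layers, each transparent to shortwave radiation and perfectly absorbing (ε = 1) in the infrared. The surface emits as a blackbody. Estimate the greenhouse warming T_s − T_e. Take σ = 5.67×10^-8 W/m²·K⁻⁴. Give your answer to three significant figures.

279 K

Top-of-atmosphere balance: σT_e⁴ = S(1−α)/4 = 2213 W/m² → T_e = 444.5 K.
Surface: T_s = (7)^¼·T_e = 723.0 K.
Warming: T_s − T_e = 278.5 K.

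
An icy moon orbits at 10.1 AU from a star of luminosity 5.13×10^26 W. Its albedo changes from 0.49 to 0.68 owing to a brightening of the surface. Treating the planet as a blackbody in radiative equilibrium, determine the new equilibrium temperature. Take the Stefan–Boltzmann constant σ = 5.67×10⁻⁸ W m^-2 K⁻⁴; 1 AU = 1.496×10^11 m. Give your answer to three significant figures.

70.9 K

d = 10.1 × 1.496×10^11 m = 1.511×10^12 m.
Flux at the orbit: S = L/(4πd²) = 5.13×10^26/(4π·(1.51×10^12)²) = 17.88 W m^-2.
T₂ = [S(1−α₂)/(4σ)]^(1/4) = [17.88·0.32/(4σ)]^(1/4) = 70.87 K.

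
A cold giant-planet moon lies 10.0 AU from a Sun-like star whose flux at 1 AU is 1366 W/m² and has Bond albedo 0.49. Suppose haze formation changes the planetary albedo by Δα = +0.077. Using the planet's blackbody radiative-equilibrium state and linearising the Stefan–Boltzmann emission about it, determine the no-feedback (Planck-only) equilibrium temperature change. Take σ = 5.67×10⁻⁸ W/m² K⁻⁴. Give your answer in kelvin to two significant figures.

-2.8 K

By the inverse-square law, S = 1366/10.0² = 13.66 W/m².
Reference equilibrium: T_e = [S(1−α)/(4σ)]^(1/4) = 74.45 K.
TOA radiative forcing: ΔF = −S·Δα/4 = −13.66·(+0.077)/4 = -0.2630 W/m².
The Planck feedback parameter is 4σT_e³ = 0.09358 W/m²/K.
Hence the no-feedback warming is ΔF/(4σT_e³) = -2.81 K.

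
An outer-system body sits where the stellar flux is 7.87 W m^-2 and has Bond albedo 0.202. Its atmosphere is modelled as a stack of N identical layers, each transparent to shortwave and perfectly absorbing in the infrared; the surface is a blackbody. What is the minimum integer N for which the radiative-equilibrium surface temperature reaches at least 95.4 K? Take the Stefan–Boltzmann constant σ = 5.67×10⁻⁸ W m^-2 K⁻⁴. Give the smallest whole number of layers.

Top-of-atmosphere balance: σT_e⁴ = S(1−α)/4 = 1.570 W m^-2 → T_e = 72.54 K.
Since T_s⁴ = (N+1)T_e⁴, we need N ≥ (T_s/T_e)⁴ − 1 = 1.991.
Rounding up, N = 2.

2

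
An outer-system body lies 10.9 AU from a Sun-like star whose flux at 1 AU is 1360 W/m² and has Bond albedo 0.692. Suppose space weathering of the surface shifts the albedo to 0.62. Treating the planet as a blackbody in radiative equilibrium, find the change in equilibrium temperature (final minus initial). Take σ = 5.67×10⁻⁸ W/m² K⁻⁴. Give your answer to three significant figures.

3.39 K

By the inverse-square law, S = 1360/10.9² = 11.45 W/m².
Before: T₁ = [11.45·0.308/(4σ)]^(1/4) = 62.79 K.
After:  T₂ = [11.45·0.38/(4σ)]^(1/4) = 66.18 K.
Change: 66.18 − 62.79 = 3.386 K.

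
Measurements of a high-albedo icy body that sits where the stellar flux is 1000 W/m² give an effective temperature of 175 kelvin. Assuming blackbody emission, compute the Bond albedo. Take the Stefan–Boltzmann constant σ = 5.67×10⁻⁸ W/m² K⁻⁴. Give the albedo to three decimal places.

Rearranging the radiative balance, α = 1 − 4σT⁴/S.
σT⁴ = 53.18 W/m², so 4σT⁴ = 212.7 W/m².
Hence α = 1 − 212.7/1000 = 0.7873.

0.787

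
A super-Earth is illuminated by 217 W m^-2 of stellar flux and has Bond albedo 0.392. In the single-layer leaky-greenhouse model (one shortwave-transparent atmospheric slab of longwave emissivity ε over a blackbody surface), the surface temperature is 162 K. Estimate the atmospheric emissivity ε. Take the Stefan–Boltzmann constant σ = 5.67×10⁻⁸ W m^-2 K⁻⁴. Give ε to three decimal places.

TOA balance gives T_e = 155.3 K.
Inverting T_s⁴ = 2T_e⁴/(2−ε): (T_e/T_s)⁴ = 0.8446, so ε = 2(1 − 0.8446) = 0.3108.

0.311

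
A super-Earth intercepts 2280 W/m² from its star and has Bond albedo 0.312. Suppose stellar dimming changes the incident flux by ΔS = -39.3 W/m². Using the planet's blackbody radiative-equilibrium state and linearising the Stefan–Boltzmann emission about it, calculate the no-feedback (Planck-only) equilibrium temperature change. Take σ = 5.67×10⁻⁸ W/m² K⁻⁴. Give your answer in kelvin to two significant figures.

Unperturbed T_e = [2280·(1−0.312)/(4σ)]^¼ = 288.4 K.
TOA radiative forcing: ΔF = (1−α)ΔS/4 = 0.688·(-39.3)/4 = -6.760 W/m².
Linearising σT⁴ gives d(σT⁴)/dT = 4σT_e³ = 5.439 W/m² per K.
Hence the no-feedback warming is ΔF/(4σT_e³) = -1.24 K.

-1.2 kelvin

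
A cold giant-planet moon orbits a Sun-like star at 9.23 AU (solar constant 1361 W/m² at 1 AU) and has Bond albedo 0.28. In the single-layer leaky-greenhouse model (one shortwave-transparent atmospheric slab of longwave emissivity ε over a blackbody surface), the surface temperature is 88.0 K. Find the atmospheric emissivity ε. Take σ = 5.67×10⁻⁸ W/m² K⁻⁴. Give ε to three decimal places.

By the inverse-square law, S = 1361/9.23² = 15.98 W/m².
First, T_e = [15.98·(1−0.28)/(4σ)]^(1/4) = 84.39 K.
Since (2−ε)/2 = (T_e/T_s)⁴ = 0.8457, ε = 0.3086.

0.309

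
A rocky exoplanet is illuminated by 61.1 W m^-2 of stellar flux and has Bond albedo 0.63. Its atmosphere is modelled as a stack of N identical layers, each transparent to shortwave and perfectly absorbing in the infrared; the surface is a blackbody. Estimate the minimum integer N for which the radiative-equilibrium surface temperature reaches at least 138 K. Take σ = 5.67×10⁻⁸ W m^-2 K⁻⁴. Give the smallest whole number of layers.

3

OLR = S(1−α)/4 = 5.652 W m^-2; the top layer radiates at T_e = 99.92 K.
T_s = (N+1)^(1/4)·T_e ≥ 138 K requires N+1 ≥ (T_s/T_e)⁴ = (138/99.92)⁴ = 3.638.
So N ≥ 2.638; the smallest integer is N = 3.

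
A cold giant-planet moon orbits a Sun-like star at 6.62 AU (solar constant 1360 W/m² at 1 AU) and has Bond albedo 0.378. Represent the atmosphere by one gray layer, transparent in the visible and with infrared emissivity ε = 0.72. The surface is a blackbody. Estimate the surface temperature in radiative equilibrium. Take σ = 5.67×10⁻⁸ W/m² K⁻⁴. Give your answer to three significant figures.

107 K

Flux at the orbit: S = 1360/(6.62)² = 31.03 W/m².
At the top of the atmosphere, σT_e⁴ = S(1−α)/4 = 4.826 W/m², giving T_e = 96.05 K.
The surface balance (absorbed SW + ε·downward IR = σT_s⁴) with T_a⁴ = T_s⁴/2 reduces to T_s = T_e·[2/(2−ε)]^¼ = 107.4 K.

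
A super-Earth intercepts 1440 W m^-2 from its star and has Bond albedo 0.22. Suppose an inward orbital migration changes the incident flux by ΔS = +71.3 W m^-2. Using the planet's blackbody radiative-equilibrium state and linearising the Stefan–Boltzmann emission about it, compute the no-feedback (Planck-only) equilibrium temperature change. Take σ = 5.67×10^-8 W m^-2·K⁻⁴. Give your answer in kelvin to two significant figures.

The baseline emission temperature is T_e = 265.3 K.
Only a fraction (1−α) is absorbed and it's spread over 4πR², so ΔF = (1−α)ΔS/4 = 13.90 W m^-2.
Linearising σT⁴ gives d(σT⁴)/dT = 4σT_e³ = 4.234 W m^-2 per K.
ΔT₀ = ΔF/λ_P = 13.90/4.234 = 3.28 K.

3.3 kelvin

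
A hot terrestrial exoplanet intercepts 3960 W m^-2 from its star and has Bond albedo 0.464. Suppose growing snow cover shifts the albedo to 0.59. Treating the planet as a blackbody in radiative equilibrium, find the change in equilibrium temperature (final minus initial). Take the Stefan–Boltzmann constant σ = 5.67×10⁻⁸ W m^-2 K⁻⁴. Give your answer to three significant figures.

With α = 0.464, T₁ = 311.0 K.
Final:   T₂ = [S(1−0.59)/(4σ)]^(1/4) = 290.9 K.
ΔT = T₂ − T₁ = -20.15 K.

-20.2 kelvin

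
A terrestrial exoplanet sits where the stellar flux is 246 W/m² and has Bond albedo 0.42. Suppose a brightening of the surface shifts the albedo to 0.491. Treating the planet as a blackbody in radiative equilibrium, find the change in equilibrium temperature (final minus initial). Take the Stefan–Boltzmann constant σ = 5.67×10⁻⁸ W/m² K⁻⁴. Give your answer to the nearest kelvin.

-5 kelvin

With α = 0.42, T₁ = 158.4 K.
After:  T₂ = [246.0·0.509/(4σ)]^(1/4) = 153.3 K.
Change: 153.3 − 158.4 = -5.087 K.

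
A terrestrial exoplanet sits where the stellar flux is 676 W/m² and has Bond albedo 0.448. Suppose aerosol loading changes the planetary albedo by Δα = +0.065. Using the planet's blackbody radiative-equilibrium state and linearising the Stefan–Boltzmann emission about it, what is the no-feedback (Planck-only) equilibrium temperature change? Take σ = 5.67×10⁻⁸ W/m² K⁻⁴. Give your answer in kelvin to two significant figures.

Unperturbed T_e = [676.0·(1−0.448)/(4σ)]^¼ = 201.4 K.
ΔF = −(S/4)Δα = −(676.0/4)×(+0.065) = -10.99 W/m².
Linearising σT⁴ gives d(σT⁴)/dT = 4σT_e³ = 1.853 W/m² per K.
ΔT₀ = ΔF/λ_P = -10.99/1.853 = -5.93 K.

-5.9 K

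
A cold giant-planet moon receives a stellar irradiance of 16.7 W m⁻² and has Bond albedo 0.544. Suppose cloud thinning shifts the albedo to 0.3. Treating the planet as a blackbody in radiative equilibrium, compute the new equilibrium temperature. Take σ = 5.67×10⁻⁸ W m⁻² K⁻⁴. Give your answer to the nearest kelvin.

With the new albedo, S(1−α₂)/4 = 2.922 W m⁻², so T₂ = 84.73 K.

85 kelvin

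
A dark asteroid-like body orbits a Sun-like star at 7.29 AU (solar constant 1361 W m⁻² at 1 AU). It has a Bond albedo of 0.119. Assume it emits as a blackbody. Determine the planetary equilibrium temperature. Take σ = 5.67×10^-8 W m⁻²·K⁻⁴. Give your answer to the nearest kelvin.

100 kelvin

Flux at the orbit: S = 1361/(7.29)² = 25.61 W m⁻².
Absorbed flux (global mean): S(1−α)/4 = 25.61·0.881/4 = 5.641 W m⁻².
Set σT⁴ = 5.641 → T = (5.641/σ)^(1/4) = 99.87 K.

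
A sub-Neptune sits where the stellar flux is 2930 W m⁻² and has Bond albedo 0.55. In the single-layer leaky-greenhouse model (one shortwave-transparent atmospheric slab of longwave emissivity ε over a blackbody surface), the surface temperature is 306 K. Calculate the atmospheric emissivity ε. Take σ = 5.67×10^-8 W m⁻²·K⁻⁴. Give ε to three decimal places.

0.674

Effective temperature: T_e = [S(1−α)/(4σ)]^(1/4) = 276.1 K.
Inverting T_s⁴ = 2T_e⁴/(2−ε): (T_e/T_s)⁴ = 0.6631, so ε = 2(1 − 0.6631) = 0.6739.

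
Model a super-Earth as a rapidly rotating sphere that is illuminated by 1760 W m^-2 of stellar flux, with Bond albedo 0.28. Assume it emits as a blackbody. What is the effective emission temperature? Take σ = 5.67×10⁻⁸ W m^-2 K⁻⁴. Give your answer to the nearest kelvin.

The planet absorbs (1−α)S over its disc πR² and re-emits over 4πR², so the mean absorbed flux is (1−0.28)·1760/4 = 316.8 W m^-2.
Balancing against σT⁴: T = (316.8/5.67×10⁻⁸)^(1/4) = 273.4 K.

273 K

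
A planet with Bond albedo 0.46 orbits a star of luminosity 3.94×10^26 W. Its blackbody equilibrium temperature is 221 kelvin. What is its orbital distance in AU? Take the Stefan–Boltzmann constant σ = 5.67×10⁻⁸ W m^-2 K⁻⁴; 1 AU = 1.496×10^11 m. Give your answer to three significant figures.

The flux needed for this T is 4σT⁴/(1−0.46) = 1002 W m^-2.
From L = 4πd²S, d = √(3.94×10^26/(4π·1002)) = 1.769×10^11 m = 1.183 AU.

1.18 AU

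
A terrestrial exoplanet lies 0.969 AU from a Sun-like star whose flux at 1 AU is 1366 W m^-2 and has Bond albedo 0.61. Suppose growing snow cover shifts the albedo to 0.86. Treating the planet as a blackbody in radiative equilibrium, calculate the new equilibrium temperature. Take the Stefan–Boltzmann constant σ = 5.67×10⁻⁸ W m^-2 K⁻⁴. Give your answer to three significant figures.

By the inverse-square law, S = 1366/0.969² = 1455 W m^-2.
New equilibrium: T₂ = [(1−0.86)·1455/(4σ)]^(1/4) = 173.1 K.

173 K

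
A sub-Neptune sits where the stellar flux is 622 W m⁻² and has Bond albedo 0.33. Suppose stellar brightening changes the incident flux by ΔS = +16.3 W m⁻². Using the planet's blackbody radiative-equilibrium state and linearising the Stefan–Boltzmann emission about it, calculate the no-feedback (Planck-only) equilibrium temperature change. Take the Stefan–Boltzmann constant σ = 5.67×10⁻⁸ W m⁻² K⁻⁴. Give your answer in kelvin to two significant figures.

Reference equilibrium: T_e = [S(1−α)/(4σ)]^(1/4) = 207.0 K.
ΔF = Δ[S(1−α)]/4 = (1−0.33)·+16.3/4 = 2.730 W m⁻².
Planck response: λ_P = 4σT_e³ = 4·5.67×10⁻⁸·(207.0)³ = 2.013 W m⁻²/K.
So ΔT₀ = 2.730/2.013 = 1.36 K.

1.4 kelvin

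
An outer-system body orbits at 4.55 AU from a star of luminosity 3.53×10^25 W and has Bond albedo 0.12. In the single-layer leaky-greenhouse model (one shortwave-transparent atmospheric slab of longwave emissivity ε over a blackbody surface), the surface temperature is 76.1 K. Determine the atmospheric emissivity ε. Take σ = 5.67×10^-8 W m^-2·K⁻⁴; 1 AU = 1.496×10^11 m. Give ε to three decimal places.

0.597

Orbital distance: d = 4.55 AU = 6.807×10^11 m.
S = L/(4πd²) = 6.063 W m^-2.
First, T_e = [6.063·(1−0.12)/(4σ)]^(1/4) = 69.64 K.
Since (2−ε)/2 = (T_e/T_s)⁴ = 0.7014, ε = 0.5972.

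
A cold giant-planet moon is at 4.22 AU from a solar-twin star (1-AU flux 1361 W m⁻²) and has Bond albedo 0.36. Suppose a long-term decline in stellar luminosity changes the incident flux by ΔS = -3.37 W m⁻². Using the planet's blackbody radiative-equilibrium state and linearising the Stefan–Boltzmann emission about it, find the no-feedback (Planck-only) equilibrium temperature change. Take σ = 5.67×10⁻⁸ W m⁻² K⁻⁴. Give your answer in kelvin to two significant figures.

-1.3 K

Irradiance scales as 1/d², so S = 1361 W m⁻² × (1/4.22)² = 76.42 W m⁻².
The baseline emission temperature is T_e = 121.2 K.
ΔF = Δ[S(1−α)]/4 = (1−0.36)·-3.37/4 = -0.5392 W m⁻².
Planck response: λ_P = 4σT_e³ = 4·5.67×10⁻⁸·(121.2)³ = 0.4036 W m⁻²/K.
So ΔT₀ = -0.5392/0.4036 = -1.34 K.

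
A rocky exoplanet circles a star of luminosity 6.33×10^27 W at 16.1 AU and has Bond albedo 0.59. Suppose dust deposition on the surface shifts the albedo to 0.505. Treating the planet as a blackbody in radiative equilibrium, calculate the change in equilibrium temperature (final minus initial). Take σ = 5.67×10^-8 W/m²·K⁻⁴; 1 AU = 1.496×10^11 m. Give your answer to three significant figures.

d = 16.1 × 1.496×10^11 m = 2.409×10^12 m.
S = L/(4πd²) = 86.83 W/m².
With α = 0.59, T₁ = 111.9 K.
With α = 0.505, T₂ = 117.3 K.
Change: 117.3 − 111.9 = 5.398 K.

5.40 K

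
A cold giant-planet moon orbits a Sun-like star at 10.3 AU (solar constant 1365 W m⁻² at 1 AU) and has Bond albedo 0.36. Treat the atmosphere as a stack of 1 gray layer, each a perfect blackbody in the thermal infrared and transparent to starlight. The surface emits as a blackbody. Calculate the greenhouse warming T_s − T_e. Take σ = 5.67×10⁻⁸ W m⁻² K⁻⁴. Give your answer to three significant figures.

14.7 K

Irradiance scales as 1/d², so S = 1365 W m⁻² × (1/10.3)² = 12.87 W m⁻².
The effective emission temperature is T_e = [S(1−α)/(4σ)]^¼ = 77.62 K.
T_s = (N+1)^(1/4)·T_e = 92.31 K.
Warming: T_s − T_e = 14.69 K.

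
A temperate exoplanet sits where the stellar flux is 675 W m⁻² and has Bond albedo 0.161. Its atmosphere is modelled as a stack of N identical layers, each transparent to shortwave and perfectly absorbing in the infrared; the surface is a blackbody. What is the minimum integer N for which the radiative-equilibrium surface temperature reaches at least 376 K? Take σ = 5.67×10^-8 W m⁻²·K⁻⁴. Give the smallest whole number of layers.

The effective emission temperature is T_e = [S(1−α)/(4σ)]^¼ = 223.5 K.
Since T_s⁴ = (N+1)T_e⁴, we need N ≥ (T_s/T_e)⁴ − 1 = 7.004.
So N ≥ 7.004; the smallest integer is N = 8.

8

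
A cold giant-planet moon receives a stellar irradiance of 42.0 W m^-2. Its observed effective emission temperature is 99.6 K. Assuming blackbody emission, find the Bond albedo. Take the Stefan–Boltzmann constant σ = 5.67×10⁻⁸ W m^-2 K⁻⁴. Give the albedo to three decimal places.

0.469

Rearranging the radiative balance, α = 1 − 4σT⁴/S.
4σT⁴ = 4·5.67×10⁻⁸·(99.6)⁴ = 22.32 W m^-2.
Hence α = 1 − 22.32/42.00 = 0.4686.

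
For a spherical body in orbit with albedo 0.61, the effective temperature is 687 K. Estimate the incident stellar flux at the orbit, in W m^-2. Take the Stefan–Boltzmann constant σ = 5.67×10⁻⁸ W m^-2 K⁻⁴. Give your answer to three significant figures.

1.30×10^5 W m^-2

From S(1−α)/4 = σT⁴: S = 4σT⁴/(1−α).
The emitted flux is σT⁴ = 12630 W m^-2.
S = 4·12630/0.39 = 1.295×10^5 W m^-2.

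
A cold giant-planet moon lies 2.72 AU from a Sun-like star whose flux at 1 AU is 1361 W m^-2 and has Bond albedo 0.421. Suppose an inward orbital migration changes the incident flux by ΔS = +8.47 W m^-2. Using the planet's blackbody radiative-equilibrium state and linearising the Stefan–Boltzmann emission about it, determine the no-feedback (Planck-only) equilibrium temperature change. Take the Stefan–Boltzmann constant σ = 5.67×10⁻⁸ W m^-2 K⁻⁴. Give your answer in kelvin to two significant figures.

Irradiance scales as 1/d², so S = 1361 W m^-2 × (1/2.72)² = 184.0 W m^-2.
Reference equilibrium: T_e = [S(1−α)/(4σ)]^(1/4) = 147.2 K.
TOA radiative forcing: ΔF = (1−α)ΔS/4 = 0.579·(+8.47)/4 = 1.226 W m^-2.
Linearising σT⁴ gives d(σT⁴)/dT = 4σT_e³ = 0.7235 W m^-2 per K.
ΔT₀ = ΔF/λ_P = 1.226/0.7235 = 1.69 K.

1.7 K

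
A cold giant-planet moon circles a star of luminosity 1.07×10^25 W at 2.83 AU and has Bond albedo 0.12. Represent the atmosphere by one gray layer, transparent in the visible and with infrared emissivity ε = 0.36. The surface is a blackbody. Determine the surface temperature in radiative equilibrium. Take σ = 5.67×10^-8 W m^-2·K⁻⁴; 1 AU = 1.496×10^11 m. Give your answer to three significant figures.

68.9 kelvin

Orbital distance: d = 2.83 AU = 4.234×10^11 m.
S = L/(4πd²) = 4.750 W m^-2.
The planet radiates to space at T_e = [S(1−α)/(4σ)]^(1/4) = 65.52 K.
For a single slab of emissivity ε, T_s⁴ = 2T_e⁴/(2−ε); thus T_s = 65.52·(1.22)^(1/4) = 68.86 K.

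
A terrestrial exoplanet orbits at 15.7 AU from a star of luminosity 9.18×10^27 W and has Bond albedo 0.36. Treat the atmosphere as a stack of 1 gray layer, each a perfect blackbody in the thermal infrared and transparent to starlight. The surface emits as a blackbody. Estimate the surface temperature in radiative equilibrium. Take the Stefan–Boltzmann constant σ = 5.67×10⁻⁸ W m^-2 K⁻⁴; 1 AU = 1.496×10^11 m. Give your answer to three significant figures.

Orbital distance: d = 15.7 AU = 2.349×10^12 m.
Flux at the orbit: S = L/(4πd²) = 9.18×10^27/(4π·(2.35×10^12)²) = 132.4 W m^-2.
OLR = S(1−α)/4 = 21.19 W m^-2; the top layer radiates at T_e = 139.0 K.
Layer-by-layer balance gives σT_s⁴ = (N+1)σT_e⁴, so T_s = 2^¼·139.0 = 165.3 K.

165 K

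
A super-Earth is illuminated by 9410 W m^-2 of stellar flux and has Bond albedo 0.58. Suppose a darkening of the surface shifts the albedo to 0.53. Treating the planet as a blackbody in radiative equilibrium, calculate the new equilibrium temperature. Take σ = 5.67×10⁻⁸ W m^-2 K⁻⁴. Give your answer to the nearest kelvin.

With the new albedo, S(1−α₂)/4 = 1106 W m^-2, so T₂ = 373.7 K.

374 kelvin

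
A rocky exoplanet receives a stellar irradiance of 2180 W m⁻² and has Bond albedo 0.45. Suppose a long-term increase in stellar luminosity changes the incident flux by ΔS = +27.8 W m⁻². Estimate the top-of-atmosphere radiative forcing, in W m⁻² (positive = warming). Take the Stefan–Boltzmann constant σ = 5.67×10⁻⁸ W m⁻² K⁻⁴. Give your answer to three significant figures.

TOA radiative forcing: ΔF = (1−α)ΔS/4 = 0.55·(+27.8)/4 = 3.823 W m⁻².

3.82 W m⁻²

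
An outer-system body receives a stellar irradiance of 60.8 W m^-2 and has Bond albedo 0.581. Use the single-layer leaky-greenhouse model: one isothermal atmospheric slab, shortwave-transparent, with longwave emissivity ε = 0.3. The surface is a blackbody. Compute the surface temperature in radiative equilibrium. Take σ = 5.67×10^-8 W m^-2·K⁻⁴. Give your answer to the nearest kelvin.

Effective emission temperature (TOA balance): σT_e⁴ = S(1−α)/4 = 6.369 W m^-2 → T_e = 102.9 K.
The surface balance (absorbed SW + ε·downward IR = σT_s⁴) with T_a⁴ = T_s⁴/2 reduces to T_s = T_e·[2/(2−ε)]^¼ = 107.2 K.

107 K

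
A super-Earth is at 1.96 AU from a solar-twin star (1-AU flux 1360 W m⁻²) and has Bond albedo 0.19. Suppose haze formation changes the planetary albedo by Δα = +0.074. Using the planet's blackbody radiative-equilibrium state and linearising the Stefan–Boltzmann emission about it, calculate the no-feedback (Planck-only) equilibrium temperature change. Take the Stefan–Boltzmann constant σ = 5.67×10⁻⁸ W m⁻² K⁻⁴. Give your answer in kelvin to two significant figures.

By the inverse-square law, S = 1360/1.96² = 354.0 W m⁻².
Reference equilibrium: T_e = [S(1−α)/(4σ)]^(1/4) = 188.6 K.
ΔF = −(S/4)Δα = −(354.0/4)×(+0.074) = -6.549 W m⁻².
Linearising σT⁴ gives d(σT⁴)/dT = 4σT_e³ = 1.521 W m⁻² per K.
So ΔT₀ = -6.549/1.521 = -4.31 K.

-4.3 K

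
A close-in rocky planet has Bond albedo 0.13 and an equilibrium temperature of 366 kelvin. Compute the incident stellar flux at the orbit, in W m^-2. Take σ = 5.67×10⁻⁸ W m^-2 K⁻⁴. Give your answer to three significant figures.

4680 W m^-2

From S(1−α)/4 = σT⁴: S = 4σT⁴/(1−α).
The emitted flux is σT⁴ = 1017 W m^-2.
S = 4·1017/0.87 = 4678 W m^-2.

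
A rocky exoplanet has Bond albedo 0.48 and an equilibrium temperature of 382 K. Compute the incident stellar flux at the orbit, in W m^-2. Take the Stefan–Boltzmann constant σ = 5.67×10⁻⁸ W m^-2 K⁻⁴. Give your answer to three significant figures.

From S(1−α)/4 = σT⁴: S = 4σT⁴/(1−α).
The emitted flux is σT⁴ = 1207 W m^-2.
So S = 4×1207/(1−0.48) = 9287 W m^-2.

9290 W m^-2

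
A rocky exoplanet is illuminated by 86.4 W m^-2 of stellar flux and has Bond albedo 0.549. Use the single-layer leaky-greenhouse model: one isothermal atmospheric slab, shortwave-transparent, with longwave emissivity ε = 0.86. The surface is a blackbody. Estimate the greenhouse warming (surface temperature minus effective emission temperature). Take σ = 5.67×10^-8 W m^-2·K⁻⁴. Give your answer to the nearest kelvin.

17 K

At the top of the atmosphere, σT_e⁴ = S(1−α)/4 = 9.742 W m^-2, giving T_e = 114.5 K.
The surface balance (absorbed SW + ε·downward IR = σT_s⁴) with T_a⁴ = T_s⁴/2 reduces to T_s = T_e·[2/(2−ε)]^¼ = 131.8 K.
The atmosphere warms the surface by 17.27 K.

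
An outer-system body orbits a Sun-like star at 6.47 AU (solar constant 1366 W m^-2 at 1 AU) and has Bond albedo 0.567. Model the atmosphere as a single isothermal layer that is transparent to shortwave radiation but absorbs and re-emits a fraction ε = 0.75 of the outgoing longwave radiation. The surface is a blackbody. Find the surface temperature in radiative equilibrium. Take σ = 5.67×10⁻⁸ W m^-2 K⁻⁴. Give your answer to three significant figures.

Irradiance scales as 1/d², so S = 1366 W m^-2 × (1/6.47)² = 32.63 W m^-2.
Effective emission temperature (TOA balance): σT_e⁴ = S(1−α)/4 = 3.532 W m^-2 → T_e = 88.84 K.
Surface balance with a leaky layer gives σT_s⁴ = σT_e⁴·2/(2−ε), so T_s = T_e·[2/(2−0.75)]^(1/4) = 99.92 K.

99.9 K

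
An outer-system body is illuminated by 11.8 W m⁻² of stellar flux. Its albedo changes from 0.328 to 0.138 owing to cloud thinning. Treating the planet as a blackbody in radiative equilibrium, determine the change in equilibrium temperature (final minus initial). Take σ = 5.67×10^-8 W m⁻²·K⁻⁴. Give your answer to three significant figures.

Initial: T₁ = [S(1−0.328)/(4σ)]^(1/4) = 76.90 K.
After:  T₂ = [11.80·0.862/(4σ)]^(1/4) = 81.83 K.
ΔT = T₂ − T₁ = 4.939 K.

4.94 K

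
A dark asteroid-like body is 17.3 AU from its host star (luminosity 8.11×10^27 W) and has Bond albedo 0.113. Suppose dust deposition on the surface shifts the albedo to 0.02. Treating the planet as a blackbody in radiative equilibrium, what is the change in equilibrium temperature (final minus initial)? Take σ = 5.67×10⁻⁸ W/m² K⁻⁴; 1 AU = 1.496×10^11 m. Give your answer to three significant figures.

Orbital distance: d = 17.3 AU = 2.588×10^12 m.
Flux at the orbit: S = L/(4πd²) = 8.11×10^27/(4π·(2.59×10^12)²) = 96.35 W/m².
With α = 0.113, T₁ = 139.3 K.
Final:   T₂ = [S(1−0.02)/(4σ)]^(1/4) = 142.8 K.
Change: 142.8 − 139.3 = 3.517 K.

3.52 K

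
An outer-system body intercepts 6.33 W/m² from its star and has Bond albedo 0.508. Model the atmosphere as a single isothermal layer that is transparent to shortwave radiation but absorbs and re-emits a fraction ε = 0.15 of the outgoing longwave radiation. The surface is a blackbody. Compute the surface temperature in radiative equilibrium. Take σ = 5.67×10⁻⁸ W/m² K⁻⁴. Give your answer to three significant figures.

62.1 kelvin

Effective emission temperature (TOA balance): σT_e⁴ = S(1−α)/4 = 0.7786 W/m² → T_e = 60.87 K.
For a single slab of emissivity ε, T_s⁴ = 2T_e⁴/(2−ε); thus T_s = 60.87·(1.081)^(1/4) = 62.07 K.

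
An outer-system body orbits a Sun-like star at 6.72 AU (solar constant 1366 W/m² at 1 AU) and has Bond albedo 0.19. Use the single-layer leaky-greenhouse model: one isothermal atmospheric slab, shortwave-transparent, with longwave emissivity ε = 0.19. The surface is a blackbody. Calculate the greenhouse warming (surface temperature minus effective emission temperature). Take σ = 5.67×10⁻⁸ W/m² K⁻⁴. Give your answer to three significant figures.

By the inverse-square law, S = 1366/6.72² = 30.25 W/m².
Effective emission temperature (TOA balance): σT_e⁴ = S(1−α)/4 = 6.125 W/m² → T_e = 102.0 K.
For a single slab of emissivity ε, T_s⁴ = 2T_e⁴/(2−ε); thus T_s = 102.0·(1.105)^(1/4) = 104.5 K.
T_s − T_e = 104.5 − 102.0 = 2.576 K.

2.58 kelvin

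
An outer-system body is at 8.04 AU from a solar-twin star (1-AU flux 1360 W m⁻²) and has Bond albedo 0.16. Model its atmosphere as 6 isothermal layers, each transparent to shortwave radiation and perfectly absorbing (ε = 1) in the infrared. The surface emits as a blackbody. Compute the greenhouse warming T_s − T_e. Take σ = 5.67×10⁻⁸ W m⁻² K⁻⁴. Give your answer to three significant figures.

Irradiance scales as 1/d², so S = 1360 W m⁻² × (1/8.04)² = 21.04 W m⁻².
The effective emission temperature is T_e = [S(1−α)/(4σ)]^¼ = 93.95 K.
Surface: T_s = (7)^¼·T_e = 152.8 K.
So the greenhouse effect raises the surface by 152.8 − 93.95 = 58.87 K.

58.9 K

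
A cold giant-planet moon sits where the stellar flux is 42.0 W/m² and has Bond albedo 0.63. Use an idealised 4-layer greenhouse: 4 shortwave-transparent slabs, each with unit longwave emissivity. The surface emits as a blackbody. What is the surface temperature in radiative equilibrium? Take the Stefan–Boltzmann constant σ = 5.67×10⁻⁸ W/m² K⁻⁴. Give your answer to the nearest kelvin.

Top-of-atmosphere balance: σT_e⁴ = S(1−α)/4 = 3.885 W/m² → T_e = 90.98 K.
With N = 4 opaque layers, T_s = (N+1)^(1/4)·T_e = 5^(1/4)·90.98 = 136.0 K.

136 K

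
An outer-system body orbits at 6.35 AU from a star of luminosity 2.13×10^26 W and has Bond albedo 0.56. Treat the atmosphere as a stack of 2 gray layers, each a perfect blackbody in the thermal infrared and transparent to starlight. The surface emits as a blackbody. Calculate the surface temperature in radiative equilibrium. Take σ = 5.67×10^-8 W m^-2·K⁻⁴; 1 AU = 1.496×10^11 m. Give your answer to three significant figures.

d = 6.35 × 1.496×10^11 m = 9.500×10^11 m.
Flux at the orbit: S = L/(4πd²) = 2.13×10^26/(4π·(9.50×10^11)²) = 18.78 W m^-2.
The effective emission temperature is T_e = [S(1−α)/(4σ)]^¼ = 77.69 K.
For an N-layer opaque stack, T_s⁴ = (N+1)T_e⁴, hence T_s = (3)^(1/4)×77.69 K = 102.3 K.

102 K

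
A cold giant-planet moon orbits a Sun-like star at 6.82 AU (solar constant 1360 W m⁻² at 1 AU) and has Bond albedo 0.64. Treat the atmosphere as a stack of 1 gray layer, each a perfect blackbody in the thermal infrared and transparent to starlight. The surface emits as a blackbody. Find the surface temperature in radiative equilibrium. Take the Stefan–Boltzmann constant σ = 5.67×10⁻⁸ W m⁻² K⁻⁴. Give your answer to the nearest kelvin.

Flux at the orbit: S = 1360/(6.82)² = 29.24 W m⁻².
OLR = S(1−α)/4 = 2.632 W m⁻²; the top layer radiates at T_e = 82.54 K.
For an N-layer opaque stack, T_s⁴ = (N+1)T_e⁴, hence T_s = (2)^(1/4)×82.54 K = 98.16 K.

98 kelvin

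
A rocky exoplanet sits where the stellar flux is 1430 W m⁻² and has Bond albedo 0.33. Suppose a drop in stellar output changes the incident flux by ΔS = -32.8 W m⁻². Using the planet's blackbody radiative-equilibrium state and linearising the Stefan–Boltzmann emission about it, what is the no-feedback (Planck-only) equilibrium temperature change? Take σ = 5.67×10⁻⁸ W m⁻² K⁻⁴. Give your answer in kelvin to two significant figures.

Reference equilibrium: T_e = [S(1−α)/(4σ)]^(1/4) = 254.9 K.
TOA radiative forcing: ΔF = (1−α)ΔS/4 = 0.67·(-32.8)/4 = -5.494 W m⁻².
Planck response: λ_P = 4σT_e³ = 4·5.67×10⁻⁸·(254.9)³ = 3.758 W m⁻²/K.
So ΔT₀ = -5.494/3.758 = -1.46 K.

-1.5 K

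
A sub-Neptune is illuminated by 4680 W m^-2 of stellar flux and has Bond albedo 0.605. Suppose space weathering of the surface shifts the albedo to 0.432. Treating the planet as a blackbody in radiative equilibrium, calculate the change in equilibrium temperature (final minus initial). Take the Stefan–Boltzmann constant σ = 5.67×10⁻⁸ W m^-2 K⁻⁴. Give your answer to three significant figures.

With α = 0.605, T₁ = 300.5 K.
After:  T₂ = [4680·0.568/(4σ)]^(1/4) = 329.0 K.
Change: 329.0 − 300.5 = 28.56 K.

28.6 kelvin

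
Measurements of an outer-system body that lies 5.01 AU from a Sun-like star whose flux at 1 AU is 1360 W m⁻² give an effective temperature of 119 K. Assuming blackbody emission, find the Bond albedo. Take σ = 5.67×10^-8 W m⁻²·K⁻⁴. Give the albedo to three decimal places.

0.161

Flux at the orbit: S = 1360/(5.01)² = 54.18 W m⁻².
From σT⁴ = S(1−α)/4 we invert for α: 1−α = 4σT⁴/S.
σT⁴ = 11.37 W m⁻², so 4σT⁴ = 45.48 W m⁻².
Hence α = 1 − 45.48/54.18 = 0.1606.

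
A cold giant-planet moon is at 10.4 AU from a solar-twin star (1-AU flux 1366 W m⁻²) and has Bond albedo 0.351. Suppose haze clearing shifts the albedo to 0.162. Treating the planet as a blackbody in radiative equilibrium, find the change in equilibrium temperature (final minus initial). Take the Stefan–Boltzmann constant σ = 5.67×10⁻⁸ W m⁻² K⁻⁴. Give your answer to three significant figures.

Irradiance scales as 1/d², so S = 1366 W m⁻² × (1/10.4)² = 12.63 W m⁻².
Initial: T₁ = [S(1−0.351)/(4σ)]^(1/4) = 77.53 K.
Final:   T₂ = [S(1−0.162)/(4σ)]^(1/4) = 82.65 K.
ΔT = T₂ − T₁ = 5.116 K.

5.12 K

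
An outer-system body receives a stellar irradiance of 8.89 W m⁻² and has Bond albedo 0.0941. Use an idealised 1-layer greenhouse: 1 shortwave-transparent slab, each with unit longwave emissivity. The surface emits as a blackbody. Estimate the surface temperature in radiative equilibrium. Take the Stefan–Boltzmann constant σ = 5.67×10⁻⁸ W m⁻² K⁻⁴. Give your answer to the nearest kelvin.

92 K

The effective emission temperature is T_e = [S(1−α)/(4σ)]^¼ = 77.19 K.
For an N-layer opaque stack, T_s⁴ = (N+1)T_e⁴, hence T_s = (2)^(1/4)×77.19 K = 91.80 K.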